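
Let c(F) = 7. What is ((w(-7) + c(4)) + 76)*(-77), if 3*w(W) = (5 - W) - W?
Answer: -20636/3 ≈ -6878.7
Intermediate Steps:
w(W) = 5/3 - 2*W/3 (w(W) = ((5 - W) - W)/3 = (5 - 2*W)/3 = 5/3 - 2*W/3)
((w(-7) + c(4)) + 76)*(-77) = (((5/3 - 2/3*(-7)) + 7) + 76)*(-77) = (((5/3 + 14/3) + 7) + 76)*(-77) = ((19/3 + 7) + 76)*(-77) = (40/3 + 76)*(-77) = (268/3)*(-77) = -20636/3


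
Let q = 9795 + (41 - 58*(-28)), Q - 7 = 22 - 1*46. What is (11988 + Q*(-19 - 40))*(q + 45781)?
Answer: 743617831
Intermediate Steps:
Q = -17 (Q = 7 + (22 - 1*46) = 7 + (22 - 46) = 7 - 24 = -17)
q = 11460 (q = 9795 + (41 + 1624) = 9795 + 1665 = 11460)
(11988 + Q*(-19 - 40))*(q + 45781) = (11988 - 17*(-19 - 40))*(11460 + 45781) = (11988 - 17*(-59))*57241 = (11988 + 1003)*57241 = 12991*57241 = 743617831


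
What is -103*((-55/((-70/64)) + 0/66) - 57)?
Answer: 4841/7 ≈ 691.57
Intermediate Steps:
-103*((-55/((-70/64)) + 0/66) - 57) = -103*((-55/((-70*1/64)) + 0*(1/66)) - 57) = -103*((-55/(-35/32) + 0) - 57) = -103*((-55*(-32/35) + 0) - 57) = -103*((352/7 + 0) - 57) = -103*(352/7 - 57) = -103*(-47/7) = 4841/7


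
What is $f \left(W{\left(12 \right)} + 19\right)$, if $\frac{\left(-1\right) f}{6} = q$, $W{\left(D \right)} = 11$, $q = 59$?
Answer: $-10620$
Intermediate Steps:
$f = -354$ ($f = \left(-6\right) 59 = -354$)
$f \left(W{\left(12 \right)} + 19\right) = - 354 \left(11 + 19\right) = \left(-354\right) 30 = -10620$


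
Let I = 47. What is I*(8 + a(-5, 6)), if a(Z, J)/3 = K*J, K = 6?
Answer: 5452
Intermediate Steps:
a(Z, J) = 18*J (a(Z, J) = 3*(6*J) = 18*J)
I*(8 + a(-5, 6)) = 47*(8 + 18*6) = 47*(8 + 108) = 47*116 = 5452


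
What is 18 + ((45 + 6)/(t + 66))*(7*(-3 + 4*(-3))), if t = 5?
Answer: -4077/71 ≈ -57.423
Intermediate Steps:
18 + ((45 + 6)/(t + 66))*(7*(-3 + 4*(-3))) = 18 + ((45 + 6)/(5 + 66))*(7*(-3 + 4*(-3))) = 18 + (51/71)*(7*(-3 - 12)) = 18 + (51*(1/71))*(7*(-15)) = 18 + (51/71)*(-105) = 18 - 5355/71 = -4077/71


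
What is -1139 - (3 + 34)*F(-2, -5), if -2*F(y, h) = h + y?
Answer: -2537/2 ≈ -1268.5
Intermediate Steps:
F(y, h) = -h/2 - y/2 (F(y, h) = -(h + y)/2 = -h/2 - y/2)
-1139 - (3 + 34)*F(-2, -5) = -1139 - (3 + 34)*(-½*(-5) - ½*(-2)) = -1139 - 37*(5/2 + 1) = -1139 - 37*7/2 = -1139 - 1*259/2 = -1139 - 259/2 = -2537/2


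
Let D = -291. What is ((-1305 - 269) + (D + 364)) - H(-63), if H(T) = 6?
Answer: -1507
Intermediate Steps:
((-1305 - 269) + (D + 364)) - H(-63) = ((-1305 - 269) + (-291 + 364)) - 1*6 = (-1574 + 73) - 6 = -1501 - 6 = -1507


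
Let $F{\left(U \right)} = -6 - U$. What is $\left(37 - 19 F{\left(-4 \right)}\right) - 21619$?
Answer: $-21544$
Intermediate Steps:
$\left(37 - 19 F{\left(-4 \right)}\right) - 21619 = \left(37 - 19 \left(-6 - -4\right)\right) - 21619 = \left(37 - 19 \left(-6 + 4\right)\right) - 21619 = \left(37 - -38\right) - 21619 = \left(37 + 38\right) - 21619 = 75 - 21619 = -21544$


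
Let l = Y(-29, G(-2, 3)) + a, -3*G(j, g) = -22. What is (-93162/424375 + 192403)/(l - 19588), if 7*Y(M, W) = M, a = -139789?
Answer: -81650929963/67637372500 ≈ -1.2072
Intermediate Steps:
G(j, g) = 22/3 (G(j, g) = -⅓*(-22) = 22/3)
Y(M, W) = M/7
l = -978552/7 (l = (⅐)*(-29) - 139789 = -29/7 - 139789 = -978552/7 ≈ -1.3979e+5)
(-93162/424375 + 192403)/(l - 19588) = (-93162/424375 + 192403)/(-978552/7 - 19588) = (-93162*1/424375 + 192403)/(-1115668/7) = (-93162/424375 + 192403)*(-7/1115668) = (81650929963/424375)*(-7/1115668) = -81650929963/67637372500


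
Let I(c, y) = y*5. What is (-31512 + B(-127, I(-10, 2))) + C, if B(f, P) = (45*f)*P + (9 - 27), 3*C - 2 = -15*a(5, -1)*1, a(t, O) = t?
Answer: -266113/3 ≈ -88704.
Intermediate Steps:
I(c, y) = 5*y
C = -73/3 (C = 2/3 + (-15*5*1)/3 = 2/3 + (-75*1)/3 = 2/3 + (1/3)*(-75) = 2/3 - 25 = -73/3 ≈ -24.333)
B(f, P) = -18 + 45*P*f (B(f, P) = 45*P*f - 18 = -18 + 45*P*f)
(-31512 + B(-127, I(-10, 2))) + C = (-31512 + (-18 + 45*(5*2)*(-127))) - 73/3 = (-31512 + (-18 + 45*10*(-127))) - 73/3 = (-31512 + (-18 - 57150)) - 73/3 = (-31512 - 57168) - 73/3 = -88680 - 73/3 = -266113/3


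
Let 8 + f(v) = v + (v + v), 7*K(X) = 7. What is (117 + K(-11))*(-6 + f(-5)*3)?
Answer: -8850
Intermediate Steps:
K(X) = 1 (K(X) = (1/7)*7 = 1)
f(v) = -8 + 3*v (f(v) = -8 + (v + (v + v)) = -8 + (v + 2*v) = -8 + 3*v)
(117 + K(-11))*(-6 + f(-5)*3) = (117 + 1)*(-6 + (-8 + 3*(-5))*3) = 118*(-6 + (-8 - 15)*3) = 118*(-6 - 23*3) = 118*(-6 - 69) = 118*(-75) = -8850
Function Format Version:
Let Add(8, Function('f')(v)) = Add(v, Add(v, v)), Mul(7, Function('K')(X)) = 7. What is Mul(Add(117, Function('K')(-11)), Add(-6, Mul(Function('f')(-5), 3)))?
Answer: -8850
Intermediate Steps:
Function('K')(X) = 1 (Function('K')(X) = Mul(Rational(1, 7), 7) = 1)
Function('f')(v) = Add(-8, Mul(3, v)) (Function('f')(v) = Add(-8, Add(v, Add(v, v))) = Add(-8, Add(v, Mul(2, v))) = Add(-8, Mul(3, v)))
Mul(Add(117, Function('K')(-11)), Add(-6, Mul(Function('f')(-5), 3))) = Mul(Add(117, 1), Add(-6, Mul(Add(-8, Mul(3, -5)), 3))) = Mul(118, Add(-6, Mul(Add(-8, -15), 3))) = Mul(118, Add(-6, Mul(-23, 3))) = Mul(118, Add(-6, -69)) = Mul(118, -75) = -8850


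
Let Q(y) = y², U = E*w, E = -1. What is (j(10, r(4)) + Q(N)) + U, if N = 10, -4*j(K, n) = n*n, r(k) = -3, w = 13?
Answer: 339/4 ≈ 84.750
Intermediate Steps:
j(K, n) = -n²/4 (j(K, n) = -n*n/4 = -n²/4)
U = -13 (U = -1*13 = -13)
(j(10, r(4)) + Q(N)) + U = (-¼*(-3)² + 10²) - 13 = (-¼*9 + 100) - 13 = (-9/4 + 100) - 13 = 391/4 - 13 = 339/4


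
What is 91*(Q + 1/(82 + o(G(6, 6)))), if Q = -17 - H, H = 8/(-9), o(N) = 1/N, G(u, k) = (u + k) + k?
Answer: -2782039/1899 ≈ -1465.0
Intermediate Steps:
G(u, k) = u + 2*k (G(u, k) = (k + u) + k = u + 2*k)
H = -8/9 (H = 8*(-⅑) = -8/9 ≈ -0.88889)
Q = -145/9 (Q = -17 - 1*(-8/9) = -17 + 8/9 = -145/9 ≈ -16.111)
91*(Q + 1/(82 + o(G(6, 6)))) = 91*(-145/9 + 1/(82 + 1/(6 + 2*6))) = 91*(-145/9 + 1/(82 + 1/(6 + 12))) = 91*(-145/9 + 1/(82 + 1/18)) = 91*(-145/9 + 1/(1477/18)) = 91*(-145/9 + 18/1477) = 91*(-214003/13293) = -2782039/1899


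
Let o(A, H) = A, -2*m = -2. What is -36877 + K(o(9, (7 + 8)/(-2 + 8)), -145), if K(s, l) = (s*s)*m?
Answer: -36796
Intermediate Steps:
m = 1 (m = -½*(-2) = 1)
K(s, l) = s² (K(s, l) = (s*s)*1 = s²*1 = s²)
-36877 + K(o(9, (7 + 8)/(-2 + 8)), -145) = -36877 + 9² = -36877 + 81 = -36796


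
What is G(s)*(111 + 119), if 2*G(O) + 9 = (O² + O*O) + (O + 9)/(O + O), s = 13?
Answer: 493120/13 ≈ 37932.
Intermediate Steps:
G(O) = -9/2 + O² + (9 + O)/(4*O) (G(O) = -9/2 + ((O² + O*O) + (O + 9)/(O + O))/2 = -9/2 + ((O² + O²) + (9 + O)/((2*O)))/2 = -9/2 + (2*O² + (9 + O)*(1/(2*O)))/2 = -9/2 + (2*O² + (9 + O)/(2*O))/2 = -9/2 + (O² + (9 + O)/(4*O)) = -9/2 + O² + (9 + O)/(4*O))
G(s)*(111 + 119) = (-17/4 + 13² + (9/4)/13)*(111 + 119) = (-17/4 + 169 + (9/4)*(1/13))*230 = (-17/4 + 169 + 9/52)*230 = (2144/13)*230 = 493120/13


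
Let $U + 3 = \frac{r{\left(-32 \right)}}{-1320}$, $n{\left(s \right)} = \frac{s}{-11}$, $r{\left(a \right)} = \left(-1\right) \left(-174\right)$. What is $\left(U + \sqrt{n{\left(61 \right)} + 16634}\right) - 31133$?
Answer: $- \frac{6849949}{220} + \frac{\sqrt{2012043}}{11} \approx -31007.0$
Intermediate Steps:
$r{\left(a \right)} = 174$
$n{\left(s \right)} = - \frac{s}{11}$ ($n{\left(s \right)} = s \left(- \frac{1}{11}\right) = - \frac{s}{11}$)
$U = - \frac{689}{220}$ ($U = -3 + \frac{174}{-1320} = -3 + 174 \left(- \frac{1}{1320}\right) = -3 - \frac{29}{220} = - \frac{689}{220} \approx -3.1318$)
$\left(U + \sqrt{n{\left(61 \right)} + 16634}\right) - 31133 = \left(- \frac{689}{220} + \sqrt{\left(- \frac{1}{11}\right) 61 + 16634}\right) - 31133 = \left(- \frac{689}{220} + \sqrt{- \frac{61}{11} + 16634}\right) - 31133 = \left(- \frac{689}{220} + \sqrt{\frac{182913}{11}}\right) - 31133 = \left(- \frac{689}{220} + \frac{\sqrt{2012043}}{11}\right) - 31133 = - \frac{6849949}{220} + \frac{\sqrt{2012043}}{11}$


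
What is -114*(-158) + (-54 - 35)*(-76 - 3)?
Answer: 25043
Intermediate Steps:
-114*(-158) + (-54 - 35)*(-76 - 3) = 18012 - 89*(-79) = 18012 + 7031 = 25043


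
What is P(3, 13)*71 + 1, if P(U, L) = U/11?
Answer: 224/11 ≈ 20.364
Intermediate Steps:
P(U, L) = U/11 (P(U, L) = U*(1/11) = U/11)
P(3, 13)*71 + 1 = ((1/11)*3)*71 + 1 = (3/11)*71 + 1 = 213/11 + 1 = 224/11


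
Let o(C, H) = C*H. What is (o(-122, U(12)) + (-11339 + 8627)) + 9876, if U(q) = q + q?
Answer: 4236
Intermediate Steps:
U(q) = 2*q
(o(-122, U(12)) + (-11339 + 8627)) + 9876 = (-244*12 + (-11339 + 8627)) + 9876 = (-122*24 - 2712) + 9876 = (-2928 - 2712) + 9876 = -5640 + 9876 = 4236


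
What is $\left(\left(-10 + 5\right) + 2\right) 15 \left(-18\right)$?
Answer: $810$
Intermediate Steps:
$\left(\left(-10 + 5\right) + 2\right) 15 \left(-18\right) = \left(-5 + 2\right) 15 \left(-18\right) = \left(-3\right) 15 \left(-18\right) = \left(-45\right) \left(-18\right) = 810$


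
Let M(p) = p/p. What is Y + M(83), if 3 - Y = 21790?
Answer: -21786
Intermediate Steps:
M(p) = 1
Y = -21787 (Y = 3 - 1*21790 = 3 - 21790 = -21787)
Y + M(83) = -21787 + 1 = -21786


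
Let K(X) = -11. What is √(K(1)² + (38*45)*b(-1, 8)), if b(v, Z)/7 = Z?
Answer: √95881 ≈ 309.65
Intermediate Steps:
b(v, Z) = 7*Z
√(K(1)² + (38*45)*b(-1, 8)) = √((-11)² + (38*45)*(7*8)) = √(121 + 1710*56) = √(121 + 95760) = √95881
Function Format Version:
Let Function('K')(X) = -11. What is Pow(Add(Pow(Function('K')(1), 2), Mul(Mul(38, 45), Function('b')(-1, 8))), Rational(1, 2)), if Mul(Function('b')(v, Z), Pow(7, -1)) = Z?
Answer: Pow(95881, Rational(1, 2)) ≈ 309.65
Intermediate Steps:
Function('b')(v, Z) = Mul(7, Z)
Pow(Add(Pow(Function('K')(1), 2), Mul(Mul(38, 45), Function('b')(-1, 8))), Rational(1, 2)) = Pow(Add(Pow(-11, 2), Mul(Mul(38, 45), Mul(7, 8))), Rational(1, 2)) = Pow(Add(121, Mul(1710, 56)), Rational(1, 2)) = Pow(Add(121, 95760), Rational(1, 2)) = Pow(95881, Rational(1, 2))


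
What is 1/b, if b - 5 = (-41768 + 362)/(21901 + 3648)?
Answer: 25549/86339 ≈ 0.29592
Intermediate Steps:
b = 86339/25549 (b = 5 + (-41768 + 362)/(21901 + 3648) = 5 - 41406/25549 = 86339/25549 ≈ 3.3793)
1/b = 1/(86339/25549) = 25549/86339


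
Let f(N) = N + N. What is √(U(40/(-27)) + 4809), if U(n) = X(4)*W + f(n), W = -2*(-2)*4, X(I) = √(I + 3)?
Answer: √(389289 + 1296*√7)/9 ≈ 69.630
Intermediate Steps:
X(I) = √(3 + I)
W = 16 (W = 4*4 = 16)
f(N) = 2*N
U(n) = 2*n + 16*√7 (U(n) = √(3 + 4)*16 + 2*n = √7*16 + 2*n = 16*√7 + 2*n = 2*n + 16*√7)
√(U(40/(-27)) + 4809) = √((2*(40/(-27)) + 16*√7) + 4809) = √((2*(40*(-1/27)) + 16*√7) + 4809) = √((2*(-40/27) + 16*√7) + 4809) = √((-80/27 + 16*√7) + 4809) = √(129763/27 + 16*√7)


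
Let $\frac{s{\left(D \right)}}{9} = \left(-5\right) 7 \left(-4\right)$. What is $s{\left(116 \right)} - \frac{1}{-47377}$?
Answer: $\frac{59695021}{47377} \approx 1260.0$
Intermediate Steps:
$s{\left(D \right)} = 1260$ ($s{\left(D \right)} = 9 \left(-5\right) 7 \left(-4\right) = 9 \left(\left(-35\right) \left(-4\right)\right) = 9 \cdot 140 = 1260$)
$s{\left(116 \right)} - \frac{1}{-47377} = 1260 - \frac{1}{-47377} = 1260 - - \frac{1}{47377} = 1260 + \frac{1}{47377} = \frac{59695021}{47377}$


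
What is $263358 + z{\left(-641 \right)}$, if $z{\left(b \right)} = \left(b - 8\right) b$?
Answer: $679367$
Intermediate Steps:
$z{\left(b \right)} = b \left(-8 + b\right)$ ($z{\left(b \right)} = \left(-8 + b\right) b = b \left(-8 + b\right)$)
$263358 + z{\left(-641 \right)} = 263358 - 641 \left(-8 - 641\right) = 263358 - -416009 = 263358 + 416009 = 679367$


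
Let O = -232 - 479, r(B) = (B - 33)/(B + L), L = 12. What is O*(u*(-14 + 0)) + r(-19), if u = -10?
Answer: -696728/7 ≈ -99533.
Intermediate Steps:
r(B) = (-33 + B)/(12 + B) (r(B) = (B - 33)/(B + 12) = (-33 + B)/(12 + B))
O = -711
O*(u*(-14 + 0)) + r(-19) = -(-7110)*(-14 + 0) + (-33 - 19)/(12 - 19) = -(-7110)*(-14) - 52/(-7) = -711*140 - ⅐*(-52) = -99540 + 52/7 = -696728/7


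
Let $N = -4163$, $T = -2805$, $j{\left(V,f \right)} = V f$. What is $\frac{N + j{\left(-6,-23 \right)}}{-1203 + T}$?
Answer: $\frac{4025}{4008} \approx 1.0042$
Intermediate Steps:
$\frac{N + j{\left(-6,-23 \right)}}{-1203 + T} = \frac{-4163 - -138}{-1203 - 2805} = \frac{-4163 + 138}{-4008} = \left(-4025\right) \left(- \frac{1}{4008}\right) = \frac{4025}{4008}$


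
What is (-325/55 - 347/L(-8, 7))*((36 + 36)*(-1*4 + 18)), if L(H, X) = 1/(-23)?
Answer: 88427808/11 ≈ 8.0389e+6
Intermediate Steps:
L(H, X) = -1/23
(-325/55 - 347/L(-8, 7))*((36 + 36)*(-1*4 + 18)) = (-325/55 - 347/(-1/23))*((36 + 36)*(-1*4 + 18)) = (-325*1/55 - 347*(-23))*(72*(-4 + 18)) = (-65/11 + 7981)*(72*14) = (87726/11)*1008 = 88427808/11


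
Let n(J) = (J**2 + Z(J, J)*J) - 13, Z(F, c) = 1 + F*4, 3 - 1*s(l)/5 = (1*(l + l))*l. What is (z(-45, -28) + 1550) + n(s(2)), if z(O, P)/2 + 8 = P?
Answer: 4565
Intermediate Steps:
s(l) = 15 - 10*l**2 (s(l) = 15 - 5*1*(l + l)*l = 15 - 5*1*(2*l)*l = 15 - 5*2*l*l = 15 - 10*l**2)
Z(F, c) = 1 + 4*F
z(O, P) = -16 + 2*P
n(J) = -13 + J**2 + J*(1 + 4*J) (n(J) = (J**2 + (1 + 4*J)*J) - 13 = (J**2 + J*(1 + 4*J)) - 13 = -13 + J**2 + J*(1 + 4*J))
(z(-45, -28) + 1550) + n(s(2)) = ((-16 + 2*(-28)) + 1550) + (-13 + (15 - 10*2**2) + 5*(15 - 10*2**2)**2) = ((-16 - 56) + 1550) + (-13 + (15 - 10*4) + 5*(15 - 10*4)**2) = (-72 + 1550) + (-13 + (15 - 40) + 5*(15 - 40)**2) = 1478 + (-13 - 25 + 5*(-25)**2) = 1478 + (-13 - 25 + 5*625) = 1478 + (-13 - 25 + 3125) = 1478 + 3087 = 4565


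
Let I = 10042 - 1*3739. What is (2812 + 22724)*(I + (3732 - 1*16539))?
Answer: -166086144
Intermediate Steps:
I = 6303 (I = 10042 - 3739 = 6303)
(2812 + 22724)*(I + (3732 - 1*16539)) = (2812 + 22724)*(6303 + (3732 - 1*16539)) = 25536*(6303 + (3732 - 16539)) = 25536*(6303 - 12807) = 25536*(-6504) = -166086144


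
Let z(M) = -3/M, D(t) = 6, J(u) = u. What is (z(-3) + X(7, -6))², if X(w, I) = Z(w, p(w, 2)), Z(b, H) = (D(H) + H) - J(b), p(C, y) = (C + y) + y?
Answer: 121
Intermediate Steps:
p(C, y) = C + 2*y
Z(b, H) = 6 + H - b (Z(b, H) = (6 + H) - b = 6 + H - b)
X(w, I) = 10 (X(w, I) = 6 + (w + 2*2) - w = 6 + (w + 4) - w = 6 + (4 + w) - w = 10)
(z(-3) + X(7, -6))² = (-3/(-3) + 10)² = (-3*(-⅓) + 10)² = (1 + 10)² = 11² = 121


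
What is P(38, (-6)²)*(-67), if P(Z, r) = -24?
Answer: 1608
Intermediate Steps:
P(38, (-6)²)*(-67) = -24*(-67) = 1608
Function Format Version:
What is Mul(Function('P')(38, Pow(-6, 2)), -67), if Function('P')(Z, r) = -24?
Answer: 1608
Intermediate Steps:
Mul(Function('P')(38, Pow(-6, 2)), -67) = Mul(-24, -67) = 1608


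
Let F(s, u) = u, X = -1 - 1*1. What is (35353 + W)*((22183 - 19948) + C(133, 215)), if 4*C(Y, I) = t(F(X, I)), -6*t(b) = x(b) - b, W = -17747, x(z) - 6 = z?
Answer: 78690017/2 ≈ 3.9345e+7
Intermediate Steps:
X = -2 (X = -1 - 1 = -2)
x(z) = 6 + z
t(b) = -1 (t(b) = -((6 + b) - b)/6 = -⅙*6 = -1)
C(Y, I) = -¼ (C(Y, I) = (¼)*(-1) = -¼)
(35353 + W)*((22183 - 19948) + C(133, 215)) = (35353 - 17747)*((22183 - 19948) - ¼) = 17606*(2235 - ¼) = 17606*(8939/4) = 78690017/2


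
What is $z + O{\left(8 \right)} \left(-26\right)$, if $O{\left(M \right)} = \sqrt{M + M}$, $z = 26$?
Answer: $-78$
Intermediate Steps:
$O{\left(M \right)} = \sqrt{2} \sqrt{M}$ ($O{\left(M \right)} = \sqrt{2 M} = \sqrt{2} \sqrt{M}$)
$z + O{\left(8 \right)} \left(-26\right) = 26 + \sqrt{2} \sqrt{8} \left(-26\right) = 26 + \sqrt{2} \cdot 2 \sqrt{2} \left(-26\right) = 26 + 4 \left(-26\right) = 26 - 104 = -78$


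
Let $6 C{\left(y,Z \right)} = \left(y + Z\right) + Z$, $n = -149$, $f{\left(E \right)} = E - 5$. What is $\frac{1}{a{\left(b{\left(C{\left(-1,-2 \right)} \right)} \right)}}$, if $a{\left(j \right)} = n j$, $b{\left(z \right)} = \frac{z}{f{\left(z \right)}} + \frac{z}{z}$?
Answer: $- \frac{7}{1192} \approx -0.0058725$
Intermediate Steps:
$f{\left(E \right)} = -5 + E$
$C{\left(y,Z \right)} = \frac{Z}{3} + \frac{y}{6}$ ($C{\left(y,Z \right)} = \frac{\left(y + Z\right) + Z}{6} = \frac{\left(Z + y\right) + Z}{6} = \frac{y + 2 Z}{6} = \frac{Z}{3} + \frac{y}{6}$)
$b{\left(z \right)} = 1 + \frac{z}{-5 + z}$ ($b{\left(z \right)} = \frac{z}{-5 + z} + \frac{z}{z} = \frac{z}{-5 + z} + 1 = 1 + \frac{z}{-5 + z}$)
$a{\left(j \right)} = - 149 j$
$\frac{1}{a{\left(b{\left(C{\left(-1,-2 \right)} \right)} \right)}} = \frac{1}{\left(-149\right) \frac{-5 + 2 \left(\frac{1}{3} \left(-2\right) + \frac{1}{6} \left(-1\right)\right)}{-5 + \left(\frac{1}{3} \left(-2\right) + \frac{1}{6} \left(-1\right)\right)}} = \frac{1}{\left(-149\right) \frac{-5 + 2 \left(- \frac{2}{3} - \frac{1}{6}\right)}{-5 - \frac{5}{6}}} = \frac{1}{\left(-149\right) \frac{-5 + 2 \left(- \frac{5}{6}\right)}{-5 - \frac{5}{6}}} = \frac{1}{\left(-149\right) \frac{-5 - \frac{5}{3}}{- \frac{35}{6}}} = \frac{1}{\left(-149\right) \left(\left(- \frac{6}{35}\right) \left(- \frac{20}{3}\right)\right)} = \frac{1}{\left(-149\right) \frac{8}{7}} = \frac{1}{- \frac{1192}{7}} = - \frac{7}{1192}$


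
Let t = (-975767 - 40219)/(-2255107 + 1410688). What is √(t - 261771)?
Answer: I*√20739248710400933/281473 ≈ 511.63*I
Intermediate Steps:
t = 338662/281473 (t = -1015986/(-844419) = -1015986*(-1/844419) = 338662/281473 ≈ 1.2032)
√(t - 261771) = √(338662/281473 - 261771) = √(-73681130021/281473) = I*√20739248710400933/281473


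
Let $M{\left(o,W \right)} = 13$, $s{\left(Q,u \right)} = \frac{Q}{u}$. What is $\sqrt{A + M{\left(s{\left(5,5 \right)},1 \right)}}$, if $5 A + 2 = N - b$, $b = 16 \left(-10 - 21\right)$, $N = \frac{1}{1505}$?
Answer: $\frac{4 \sqrt{15826881}}{1505} \approx 10.574$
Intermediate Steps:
$N = \frac{1}{1505} \approx 0.00066445$
$b = -496$ ($b = 16 \left(-31\right) = -496$)
$A = \frac{743471}{7525}$ ($A = - \frac{2}{5} + \frac{\frac{1}{1505} - -496}{5} = - \frac{2}{5} + \frac{\frac{1}{1505} + 496}{5} = - \frac{2}{5} + \frac{1}{5} \cdot \frac{746481}{1505} = - \frac{2}{5} + \frac{746481}{7525} = \frac{743471}{7525} \approx 98.8$)
$\sqrt{A + M{\left(s{\left(5,5 \right)},1 \right)}} = \sqrt{\frac{743471}{7525} + 13} = \sqrt{\frac{841296}{7525}} = \frac{4 \sqrt{15826881}}{1505}$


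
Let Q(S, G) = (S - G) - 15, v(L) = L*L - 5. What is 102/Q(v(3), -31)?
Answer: 51/10 ≈ 5.1000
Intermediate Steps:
v(L) = -5 + L² (v(L) = L² - 5 = -5 + L²)
Q(S, G) = -15 + S - G
102/Q(v(3), -31) = 102/(-15 + (-5 + 3²) - 1*(-31)) = 102/(-15 + (-5 + 9) + 31) = 102/(-15 + 4 + 31) = 102/20 = 102*(1/20) = 51/10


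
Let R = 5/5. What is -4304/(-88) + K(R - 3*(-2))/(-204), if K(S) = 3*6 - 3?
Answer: 36529/748 ≈ 48.836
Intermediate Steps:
R = 1 (R = 5*(1/5) = 1)
K(S) = 15 (K(S) = 18 - 3 = 15)
-4304/(-88) + K(R - 3*(-2))/(-204) = -4304/(-88) + 15/(-204) = -4304*(-1/88) + 15*(-1/204) = 538/11 - 5/68 = 36529/748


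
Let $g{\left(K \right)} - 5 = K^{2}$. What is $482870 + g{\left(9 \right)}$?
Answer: $482956$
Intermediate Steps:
$g{\left(K \right)} = 5 + K^{2}$
$482870 + g{\left(9 \right)} = 482870 + \left(5 + 9^{2}\right) = 482870 + \left(5 + 81\right) = 482870 + 86 = 482956$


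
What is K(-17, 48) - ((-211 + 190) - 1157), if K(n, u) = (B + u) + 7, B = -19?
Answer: 1214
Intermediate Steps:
K(n, u) = -12 + u (K(n, u) = (-19 + u) + 7 = -12 + u)
K(-17, 48) - ((-211 + 190) - 1157) = (-12 + 48) - ((-211 + 190) - 1157) = 36 - (-21 - 1157) = 36 - 1*(-1178) = 36 + 1178 = 1214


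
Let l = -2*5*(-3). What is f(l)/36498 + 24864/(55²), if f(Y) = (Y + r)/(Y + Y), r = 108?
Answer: 164998769/20073900 ≈ 8.2196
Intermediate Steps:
l = 30 (l = -10*(-3) = 30)
f(Y) = (108 + Y)/(2*Y) (f(Y) = (Y + 108)/(Y + Y) = (108 + Y)/((2*Y)) = (108 + Y)*(1/(2*Y)) = (108 + Y)/(2*Y))
f(l)/36498 + 24864/(55²) = ((½)*(108 + 30)/30)/36498 + 24864/(55²) = ((½)*(1/30)*138)*(1/36498) + 24864/3025 = (23/10)*(1/36498) + 24864*(1/3025) = 23/364980 + 24864/3025 = 164998769/20073900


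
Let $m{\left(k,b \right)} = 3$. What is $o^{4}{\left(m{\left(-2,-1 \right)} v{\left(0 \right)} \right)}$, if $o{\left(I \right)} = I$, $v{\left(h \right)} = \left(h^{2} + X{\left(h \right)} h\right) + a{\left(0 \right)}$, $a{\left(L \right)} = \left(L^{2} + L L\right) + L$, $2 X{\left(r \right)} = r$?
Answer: $0$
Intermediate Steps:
$X{\left(r \right)} = \frac{r}{2}$
$a{\left(L \right)} = L + 2 L^{2}$ ($a{\left(L \right)} = \left(L^{2} + L^{2}\right) + L = 2 L^{2} + L = L + 2 L^{2}$)
$v{\left(h \right)} = \frac{3 h^{2}}{2}$ ($v{\left(h \right)} = \left(h^{2} + \frac{h}{2} h\right) + 0 \left(1 + 2 \cdot 0\right) = \left(h^{2} + \frac{h^{2}}{2}\right) + 0 \left(1 + 0\right) = \frac{3 h^{2}}{2} + 0 \cdot 1 = \frac{3 h^{2}}{2} + 0 = \frac{3 h^{2}}{2}$)
$o^{4}{\left(m{\left(-2,-1 \right)} v{\left(0 \right)} \right)} = \left(3 \frac{3 \cdot 0^{2}}{2}\right)^{4} = \left(3 \cdot \frac{3}{2} \cdot 0\right)^{4} = \left(3 \cdot 0\right)^{4} = 0^{4} = 0$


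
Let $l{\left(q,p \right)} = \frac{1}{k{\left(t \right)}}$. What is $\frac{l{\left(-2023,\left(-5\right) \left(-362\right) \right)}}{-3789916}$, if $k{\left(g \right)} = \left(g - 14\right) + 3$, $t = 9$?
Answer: $\frac{1}{7579832} \approx 1.3193 \cdot 10^{-7}$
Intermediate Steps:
$k{\left(g \right)} = -11 + g$ ($k{\left(g \right)} = \left(-14 + g\right) + 3 = -11 + g$)
$l{\left(q,p \right)} = - \frac{1}{2}$ ($l{\left(q,p \right)} = \frac{1}{-11 + 9} = \frac{1}{-2} = - \frac{1}{2}$)
$\frac{l{\left(-2023,\left(-5\right) \left(-362\right) \right)}}{-3789916} = - \frac{1}{2 \left(-3789916\right)} = \left(- \frac{1}{2}\right) \left(- \frac{1}{3789916}\right) = \frac{1}{7579832}$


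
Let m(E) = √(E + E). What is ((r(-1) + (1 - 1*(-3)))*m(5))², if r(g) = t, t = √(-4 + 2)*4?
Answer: -160 + 320*I*√2 ≈ -160.0 + 452.55*I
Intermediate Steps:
m(E) = √2*√E (m(E) = √(2*E) = √2*√E)
t = 4*I*√2 (t = √(-2)*4 = (I*√2)*4 = 4*I*√2 ≈ 5.6569*I)
r(g) = 4*I*√2
((r(-1) + (1 - 1*(-3)))*m(5))² = ((4*I*√2 + (1 - 1*(-3)))*(√2*√5))² = ((4*I*√2 + (1 + 3))*√10)² = ((4*I*√2 + 4)*√10)² = ((4 + 4*I*√2)*√10)² = (√10*(4 + 4*I*√2))² = 10*(4 + 4*I*√2)²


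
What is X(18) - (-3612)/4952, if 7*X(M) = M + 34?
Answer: 70697/8666 ≈ 8.1580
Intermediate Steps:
X(M) = 34/7 + M/7 (X(M) = (M + 34)/7 = (34 + M)/7 = 34/7 + M/7)
X(18) - (-3612)/4952 = (34/7 + (⅐)*18) - (-3612)/4952 = (34/7 + 18/7) - (-3612)/4952 = 52/7 - 1*(-903/1238) = 52/7 + 903/1238 = 70697/8666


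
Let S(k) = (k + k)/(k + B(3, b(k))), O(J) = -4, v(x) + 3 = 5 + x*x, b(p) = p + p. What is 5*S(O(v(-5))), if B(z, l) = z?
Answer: 40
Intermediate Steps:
b(p) = 2*p
v(x) = 2 + x**2 (v(x) = -3 + (5 + x*x) = -3 + (5 + x**2) = 2 + x**2)
S(k) = 2*k/(3 + k) (S(k) = (k + k)/(k + 3) = (2*k)/(3 + k) = 2*k/(3 + k))
5*S(O(v(-5))) = 5*(2*(-4)/(3 - 4)) = 5*(2*(-4)/(-1)) = 5*(2*(-4)*(-1)) = 5*8 = 40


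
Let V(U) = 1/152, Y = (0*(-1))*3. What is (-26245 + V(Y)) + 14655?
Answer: -1761679/152 ≈ -11590.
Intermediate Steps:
Y = 0 (Y = 0*3 = 0)
V(U) = 1/152
(-26245 + V(Y)) + 14655 = (-26245 + 1/152) + 14655 = -3989239/152 + 14655 = -1761679/152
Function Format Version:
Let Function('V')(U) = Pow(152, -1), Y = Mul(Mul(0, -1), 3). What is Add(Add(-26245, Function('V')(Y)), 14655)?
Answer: Rational(-1761679, 152) ≈ -11590.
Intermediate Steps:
Y = 0 (Y = Mul(0, 3) = 0)
Function('V')(U) = Rational(1, 152)
Add(Add(-26245, Function('V')(Y)), 14655) = Add(Add(-26245, Rational(1, 152)), 14655) = Add(Rational(-3989239, 152), 14655) = Rational(-1761679, 152)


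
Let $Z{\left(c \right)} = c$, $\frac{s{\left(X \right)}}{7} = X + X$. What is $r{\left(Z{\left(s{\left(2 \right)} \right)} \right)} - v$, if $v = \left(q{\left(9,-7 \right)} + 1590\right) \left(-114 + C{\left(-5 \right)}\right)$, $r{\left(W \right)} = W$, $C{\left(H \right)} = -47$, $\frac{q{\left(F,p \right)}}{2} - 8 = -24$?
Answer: $250866$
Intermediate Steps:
$q{\left(F,p \right)} = -32$ ($q{\left(F,p \right)} = 16 + 2 \left(-24\right) = 16 - 48 = -32$)
$s{\left(X \right)} = 14 X$ ($s{\left(X \right)} = 7 \left(X + X\right) = 7 \cdot 2 X = 14 X$)
$v = -250838$ ($v = \left(-32 + 1590\right) \left(-114 - 47\right) = 1558 \left(-161\right) = -250838$)
$r{\left(Z{\left(s{\left(2 \right)} \right)} \right)} - v = 14 \cdot 2 - -250838 = 28 + 250838 = 250866$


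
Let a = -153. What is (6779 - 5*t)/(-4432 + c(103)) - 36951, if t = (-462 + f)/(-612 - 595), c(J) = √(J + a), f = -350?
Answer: -438048348624497/11854353759 - 40890965*I*√2/23708707518 ≈ -36953.0 - 0.0024391*I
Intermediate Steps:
c(J) = √(-153 + J) (c(J) = √(J - 153) = √(-153 + J))
t = 812/1207 (t = (-462 - 350)/(-612 - 595) = -812/(-1207) = -812*(-1/1207) = 812/1207 ≈ 0.67274)
(6779 - 5*t)/(-4432 + c(103)) - 36951 = (6779 - 5*812/1207)/(-4432 + √(-153 + 103)) - 36951 = (6779 - 4060/1207)/(-4432 + √(-50)) - 36951 = 8178193/(1207*(-4432 + 5*I*√2)) - 36951 = -36951 + 8178193/(1207*(-4432 + 5*I*√2))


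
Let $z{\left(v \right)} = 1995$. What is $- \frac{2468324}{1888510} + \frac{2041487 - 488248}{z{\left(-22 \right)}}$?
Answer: $\frac{292838307751}{376757745} \approx 777.26$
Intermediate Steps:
$- \frac{2468324}{1888510} + \frac{2041487 - 488248}{z{\left(-22 \right)}} = - \frac{2468324}{1888510} + \frac{2041487 - 488248}{1995} = \left(-2468324\right) \frac{1}{1888510} + 1553239 \cdot \frac{1}{1995} = - \frac{1234162}{944255} + \frac{1553239}{1995} = \frac{292838307751}{376757745}$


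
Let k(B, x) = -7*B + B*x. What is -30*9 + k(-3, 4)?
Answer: -261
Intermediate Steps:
-30*9 + k(-3, 4) = -30*9 - 3*(-7 + 4) = -270 - 3*(-3) = -270 + 9 = -261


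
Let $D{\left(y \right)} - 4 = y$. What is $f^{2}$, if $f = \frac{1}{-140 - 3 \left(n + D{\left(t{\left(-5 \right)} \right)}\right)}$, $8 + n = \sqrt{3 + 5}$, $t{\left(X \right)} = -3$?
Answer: $\frac{14233}{198499921} - \frac{1428 \sqrt{2}}{198499921} \approx 6.1529 \cdot 10^{-5}$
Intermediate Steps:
$n = -8 + 2 \sqrt{2}$ ($n = -8 + \sqrt{3 + 5} = -8 + \sqrt{8} = -8 + 2 \sqrt{2} \approx -5.1716$)
$D{\left(y \right)} = 4 + y$
$f = \frac{1}{-119 - 6 \sqrt{2}}$ ($f = \frac{1}{-140 - 3 \left(\left(-8 + 2 \sqrt{2}\right) + \left(4 - 3\right)\right)} = \frac{1}{-140 - 3 \left(\left(-8 + 2 \sqrt{2}\right) + 1\right)} = \frac{1}{-140 - 3 \left(-7 + 2 \sqrt{2}\right)} = \frac{1}{-140 + \left(21 - 6 \sqrt{2}\right)} = \frac{1}{-119 - 6 \sqrt{2}} \approx -0.007844$)
$f^{2} = \left(- \frac{119}{14089} + \frac{6 \sqrt{2}}{14089}\right)^{2}$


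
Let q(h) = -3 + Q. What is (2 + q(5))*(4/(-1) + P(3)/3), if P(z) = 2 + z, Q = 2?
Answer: -7/3 ≈ -2.3333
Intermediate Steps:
q(h) = -1 (q(h) = -3 + 2 = -1)
(2 + q(5))*(4/(-1) + P(3)/3) = (2 - 1)*(4/(-1) + (2 + 3)/3) = 1*(4*(-1) + 5*(⅓)) = 1*(-4 + 5/3) = 1*(-7/3) = -7/3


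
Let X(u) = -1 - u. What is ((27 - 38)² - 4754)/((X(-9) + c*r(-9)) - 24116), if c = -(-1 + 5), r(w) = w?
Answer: 4633/24072 ≈ 0.19246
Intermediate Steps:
c = -4 (c = -1*4 = -4)
((27 - 38)² - 4754)/((X(-9) + c*r(-9)) - 24116) = ((27 - 38)² - 4754)/(((-1 - 1*(-9)) - 4*(-9)) - 24116) = ((-11)² - 4754)/(((-1 + 9) + 36) - 24116) = (121 - 4754)/((8 + 36) - 24116) = -4633/(44 - 24116) = -4633/(-24072) = -4633*(-1/24072) = 4633/24072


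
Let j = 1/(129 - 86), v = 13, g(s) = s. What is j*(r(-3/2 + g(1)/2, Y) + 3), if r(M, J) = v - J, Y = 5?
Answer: 11/43 ≈ 0.25581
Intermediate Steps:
j = 1/43 ≈ 0.023256
r(M, J) = 13 - J
j*(r(-3/2 + g(1)/2, Y) + 3) = ((13 - 1*5) + 3)/43 = ((13 - 5) + 3)/43 = (8 + 3)/43 = (1/43)*11 = 11/43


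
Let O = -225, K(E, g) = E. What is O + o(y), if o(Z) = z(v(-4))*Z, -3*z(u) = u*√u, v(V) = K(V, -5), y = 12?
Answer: -225 + 32*I ≈ -225.0 + 32.0*I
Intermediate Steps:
v(V) = V
z(u) = -u^(3/2)/3 (z(u) = -u*√u/3 = -u^(3/2)/3)
o(Z) = 8*I*Z/3 (o(Z) = (-(-8)*I/3)*Z = (8*I/3)*Z = 8*I*Z/3)
O + o(y) = -225 + (8/3)*I*12 = -225 + 32*I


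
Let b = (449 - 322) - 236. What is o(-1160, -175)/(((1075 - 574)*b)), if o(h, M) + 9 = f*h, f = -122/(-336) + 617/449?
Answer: 19086386/514908261 ≈ 0.037068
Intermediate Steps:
b = -109 (b = 127 - 236 = -109)
f = 131045/75432 (f = -122*(-1/336) + 617*(1/449) = 61/168 + 617/449 = 131045/75432 ≈ 1.7373)
o(h, M) = -9 + 131045*h/75432
o(-1160, -175)/(((1075 - 574)*b)) = (-9 + (131045/75432)*(-1160))/(((1075 - 574)*(-109))) = (-9 - 19001525/9429)/((501*(-109))) = -19086386/9429/(-54609) = -19086386/9429*(-1/54609) = 19086386/514908261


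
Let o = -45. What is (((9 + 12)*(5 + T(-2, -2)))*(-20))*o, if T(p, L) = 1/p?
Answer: 85050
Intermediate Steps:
(((9 + 12)*(5 + T(-2, -2)))*(-20))*o = (((9 + 12)*(5 + 1/(-2)))*(-20))*(-45) = ((21*(5 - 1/2))*(-20))*(-45) = ((21*(9/2))*(-20))*(-45) = ((189/2)*(-20))*(-45) = -1890*(-45) = 85050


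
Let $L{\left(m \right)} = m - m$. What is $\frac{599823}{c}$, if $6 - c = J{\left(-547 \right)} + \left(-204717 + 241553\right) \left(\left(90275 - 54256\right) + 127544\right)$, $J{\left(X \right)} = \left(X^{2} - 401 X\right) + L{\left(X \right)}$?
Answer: $- \frac{66647}{669502802} \approx -9.9547 \cdot 10^{-5}$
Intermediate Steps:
$L{\left(m \right)} = 0$
$J{\left(X \right)} = X^{2} - 401 X$ ($J{\left(X \right)} = \left(X^{2} - 401 X\right) + 0 = X^{2} - 401 X$)
$c = -6025525218$ ($c = 6 - \left(- 547 \left(-401 - 547\right) + \left(-204717 + 241553\right) \left(\left(90275 - 54256\right) + 127544\right)\right) = 6 - \left(\left(-547\right) \left(-948\right) + 36836 \left(\left(90275 - 54256\right) + 127544\right)\right) = 6 - \left(518556 + 36836 \left(36019 + 127544\right)\right) = 6 - \left(518556 + 36836 \cdot 163563\right) = 6 - \left(518556 + 6025006668\right) = 6 - 6025525224 = -6025525218$)
$\frac{599823}{c} = \frac{599823}{-6025525218} = 599823 \left(- \frac{1}{6025525218}\right) = - \frac{66647}{669502802}$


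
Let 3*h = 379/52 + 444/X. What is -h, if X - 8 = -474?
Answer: -76763/36348 ≈ -2.1119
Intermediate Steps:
X = -466 (X = 8 - 474 = -466)
h = 76763/36348 (h = (379/52 + 444/(-466))/3 = (379*(1/52) + 444*(-1/466))/3 = (379/52 - 222/233)/3 = (⅓)*(76763/12116) = 76763/36348 ≈ 2.1119)
-h = -1*76763/36348 = -76763/36348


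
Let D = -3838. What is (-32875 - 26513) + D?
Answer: -63226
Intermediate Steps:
(-32875 - 26513) + D = (-32875 - 26513) - 3838 = -59388 - 3838 = -63226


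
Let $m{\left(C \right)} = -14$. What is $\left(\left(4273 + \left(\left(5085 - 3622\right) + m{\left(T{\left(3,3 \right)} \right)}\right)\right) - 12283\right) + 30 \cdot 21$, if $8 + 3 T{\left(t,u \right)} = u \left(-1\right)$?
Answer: $-5931$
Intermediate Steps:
$T{\left(t,u \right)} = - \frac{8}{3} - \frac{u}{3}$ ($T{\left(t,u \right)} = - \frac{8}{3} + \frac{u \left(-1\right)}{3} = - \frac{8}{3} + \frac{\left(-1\right) u}{3} = - \frac{8}{3} - \frac{u}{3}$)
$\left(\left(4273 + \left(\left(5085 - 3622\right) + m{\left(T{\left(3,3 \right)} \right)}\right)\right) - 12283\right) + 30 \cdot 21 = \left(\left(4273 + \left(\left(5085 - 3622\right) - 14\right)\right) - 12283\right) + 30 \cdot 21 = \left(\left(4273 + \left(1463 - 14\right)\right) - 12283\right) + 630 = \left(\left(4273 + 1449\right) - 12283\right) + 630 = \left(5722 - 12283\right) + 630 = -6561 + 630 = -5931$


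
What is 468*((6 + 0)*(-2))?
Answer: -5616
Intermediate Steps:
468*((6 + 0)*(-2)) = 468*(6*(-2)) = 468*(-12) = -5616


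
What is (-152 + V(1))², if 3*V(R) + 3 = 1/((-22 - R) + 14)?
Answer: 17073424/729 ≈ 23420.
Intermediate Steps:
V(R) = -1 + 1/(3*(-8 - R)) (V(R) = -1 + 1/(3*((-22 - R) + 14)) = -1 + 1/(3*(-8 - R)))
(-152 + V(1))² = (-152 + (-25/3 - 1*1)/(8 + 1))² = (-152 + (-25/3 - 1)/9)² = (-152 + (⅑)*(-28/3))² = (-152 - 28/27)² = (-4132/27)² = 17073424/729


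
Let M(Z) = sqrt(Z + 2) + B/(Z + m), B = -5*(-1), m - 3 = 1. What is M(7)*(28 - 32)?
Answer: -152/11 ≈ -13.818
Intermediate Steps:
m = 4 (m = 3 + 1 = 4)
B = 5
M(Z) = sqrt(2 + Z) + 5/(4 + Z) (M(Z) = sqrt(Z + 2) + 5/(Z + 4) = sqrt(2 + Z) + 5/(4 + Z))
M(7)*(28 - 32) = ((5 + 4*sqrt(2 + 7) + 7*sqrt(2 + 7))/(4 + 7))*(28 - 32) = ((5 + 4*sqrt(9) + 7*sqrt(9))/11)*(-4) = ((5 + 4*3 + 7*3)/11)*(-4) = ((5 + 12 + 21)/11)*(-4) = ((1/11)*38)*(-4) = (38/11)*(-4) = -152/11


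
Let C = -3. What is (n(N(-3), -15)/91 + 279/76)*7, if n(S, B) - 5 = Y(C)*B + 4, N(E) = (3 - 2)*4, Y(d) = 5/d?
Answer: 27973/988 ≈ 28.313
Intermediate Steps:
N(E) = 4 (N(E) = 1*4 = 4)
n(S, B) = 9 - 5*B/3 (n(S, B) = 5 + ((5/(-3))*B + 4) = 5 + ((5*(-⅓))*B + 4) = 5 + (-5*B/3 + 4) = 5 + (4 - 5*B/3) = 9 - 5*B/3)
(n(N(-3), -15)/91 + 279/76)*7 = ((9 - 5/3*(-15))/91 + 279/76)*7 = ((9 + 25)*(1/91) + 279*(1/76))*7 = (34*(1/91) + 279/76)*7 = (34/91 + 279/76)*7 = (27973/6916)*7 = 27973/988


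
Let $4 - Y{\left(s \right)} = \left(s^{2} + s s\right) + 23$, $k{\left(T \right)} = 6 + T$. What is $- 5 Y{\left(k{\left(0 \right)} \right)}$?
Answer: $455$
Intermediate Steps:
$Y{\left(s \right)} = -19 - 2 s^{2}$ ($Y{\left(s \right)} = 4 - \left(\left(s^{2} + s s\right) + 23\right) = 4 - \left(\left(s^{2} + s^{2}\right) + 23\right) = 4 - \left(2 s^{2} + 23\right) = 4 - \left(23 + 2 s^{2}\right) = -19 - 2 s^{2}$)
$- 5 Y{\left(k{\left(0 \right)} \right)} = - 5 \left(-19 - 2 \left(6 + 0\right)^{2}\right) = - 5 \left(-19 - 2 \cdot 6^{2}\right) = - 5 \left(-19 - 72\right) = \left(-5\right) \left(-91\right) = 455$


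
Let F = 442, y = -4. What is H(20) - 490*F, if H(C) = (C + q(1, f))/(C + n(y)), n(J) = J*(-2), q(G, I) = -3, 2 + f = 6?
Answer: -6064223/28 ≈ -2.1658e+5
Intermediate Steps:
f = 4 (f = -2 + 6 = 4)
n(J) = -2*J
H(C) = (-3 + C)/(8 + C) (H(C) = (C - 3)/(C - 2*(-4)) = (-3 + C)/(C + 8) = (-3 + C)/(8 + C))
H(20) - 490*F = (-3 + 20)/(8 + 20) - 490*442 = 17/28 - 216580 = -6064223/28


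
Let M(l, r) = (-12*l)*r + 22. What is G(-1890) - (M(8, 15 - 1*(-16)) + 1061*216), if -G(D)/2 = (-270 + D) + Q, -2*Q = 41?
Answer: -221861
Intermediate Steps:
Q = -41/2 (Q = -½*41 = -41/2 ≈ -20.500)
M(l, r) = 22 - 12*l*r (M(l, r) = -12*l*r + 22 = 22 - 12*l*r)
G(D) = 581 - 2*D (G(D) = -2*((-270 + D) - 41/2) = -2*(-581/2 + D) = 581 - 2*D)
G(-1890) - (M(8, 15 - 1*(-16)) + 1061*216) = (581 - 2*(-1890)) - ((22 - 12*8*(15 - 1*(-16))) + 1061*216) = (581 + 3780) - ((22 - 12*8*(15 + 16)) + 229176) = 4361 - ((22 - 12*8*31) + 229176) = 4361 - ((22 - 2976) + 229176) = 4361 - (-2954 + 229176) = 4361 - 1*226222 = 4361 - 226222 = -221861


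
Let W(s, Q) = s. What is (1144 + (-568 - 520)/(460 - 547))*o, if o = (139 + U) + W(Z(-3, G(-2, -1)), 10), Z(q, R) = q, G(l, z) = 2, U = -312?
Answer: -17708416/87 ≈ -2.0355e+5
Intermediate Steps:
o = -176 (o = (139 - 312) - 3 = -173 - 3 = -176)
(1144 + (-568 - 520)/(460 - 547))*o = (1144 + (-568 - 520)/(460 - 547))*(-176) = (1144 - 1088/(-87))*(-176) = (1144 - 1088*(-1/87))*(-176) = (1144 + 1088/87)*(-176) = (100616/87)*(-176) = -17708416/87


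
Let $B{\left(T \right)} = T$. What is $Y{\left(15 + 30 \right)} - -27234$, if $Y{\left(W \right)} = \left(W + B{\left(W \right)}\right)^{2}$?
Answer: $35334$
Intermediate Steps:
$Y{\left(W \right)} = 4 W^{2}$ ($Y{\left(W \right)} = \left(W + W\right)^{2} = \left(2 W\right)^{2} = 4 W^{2}$)
$Y{\left(15 + 30 \right)} - -27234 = 4 \left(15 + 30\right)^{2} - -27234 = 4 \cdot 45^{2} + 27234 = 4 \cdot 2025 + 27234 = 8100 + 27234 = 35334$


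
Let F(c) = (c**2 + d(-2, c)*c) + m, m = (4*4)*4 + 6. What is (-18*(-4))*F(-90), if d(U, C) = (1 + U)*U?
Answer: 575280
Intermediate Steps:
d(U, C) = U*(1 + U)
m = 70 (m = 16*4 + 6 = 64 + 6 = 70)
F(c) = 70 + c**2 + 2*c (F(c) = (c**2 + (-2*(1 - 2))*c) + 70 = (c**2 + (-2*(-1))*c) + 70 = (c**2 + 2*c) + 70 = 70 + c**2 + 2*c)
(-18*(-4))*F(-90) = (-18*(-4))*(70 + (-90)**2 + 2*(-90)) = 72*(70 + 8100 - 180) = 72*7990 = 575280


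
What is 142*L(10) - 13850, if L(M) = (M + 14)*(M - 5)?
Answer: 3190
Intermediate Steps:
L(M) = (-5 + M)*(14 + M) (L(M) = (14 + M)*(-5 + M) = (-5 + M)*(14 + M))
142*L(10) - 13850 = 142*(-70 + 10² + 9*10) - 13850 = 142*(-70 + 100 + 90) - 13850 = 142*120 - 13850 = 17040 - 13850 = 3190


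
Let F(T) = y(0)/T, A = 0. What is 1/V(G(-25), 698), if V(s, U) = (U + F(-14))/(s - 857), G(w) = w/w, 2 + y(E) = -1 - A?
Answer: -11984/9775 ≈ -1.2260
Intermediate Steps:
y(E) = -3 (y(E) = -2 + (-1 - 1*0) = -2 + (-1 + 0) = -2 - 1 = -3)
G(w) = 1
F(T) = -3/T
V(s, U) = (3/14 + U)/(-857 + s) (V(s, U) = (U - 3/(-14))/(s - 857) = (U - 3*(-1/14))/(-857 + s) = (U + 3/14)/(-857 + s) = (3/14 + U)/(-857 + s))
1/V(G(-25), 698) = 1/((3/14 + 698)/(-857 + 1)) = 1/((9775/14)/(-856)) = 1/(-1/856*9775/14) = 1/(-9775/11984) = -11984/9775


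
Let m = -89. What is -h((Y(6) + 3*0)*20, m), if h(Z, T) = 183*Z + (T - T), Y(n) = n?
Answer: -21960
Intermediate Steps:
h(Z, T) = 183*Z (h(Z, T) = 183*Z + 0 = 183*Z)
-h((Y(6) + 3*0)*20, m) = -183*(6 + 3*0)*20 = -183*(6 + 0)*20 = -183*6*20 = -183*120 = -1*21960 = -21960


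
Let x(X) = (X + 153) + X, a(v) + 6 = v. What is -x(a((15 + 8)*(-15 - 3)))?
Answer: 687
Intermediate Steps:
a(v) = -6 + v
x(X) = 153 + 2*X (x(X) = (153 + X) + X = 153 + 2*X)
-x(a((15 + 8)*(-15 - 3))) = -(153 + 2*(-6 + (15 + 8)*(-15 - 3))) = -(153 + 2*(-6 + 23*(-18))) = -(153 + 2*(-6 - 414)) = -(153 + 2*(-420)) = -(153 - 840) = -1*(-687) = 687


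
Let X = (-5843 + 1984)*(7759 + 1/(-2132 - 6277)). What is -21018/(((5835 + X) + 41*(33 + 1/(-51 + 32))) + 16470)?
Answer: 3358066878/4780080655481 ≈ 0.00070251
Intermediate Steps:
X = -251782114370/8409 (X = -3859*(7759 + 1/(-8409)) = -3859*(7759 - 1/8409) = -3859*65245430/8409 = -251782114370/8409 ≈ -2.9942e+7)
-21018/(((5835 + X) + 41*(33 + 1/(-51 + 32))) + 16470) = -21018/(((5835 - 251782114370/8409) + 41*(33 + 1/(-51 + 32))) + 16470) = -21018/((-251733047855/8409 + 41*(33 + 1/(-19))) + 16470) = -21018/((-251733047855/8409 + 41*(33 - 1/19)) + 16470) = -21018/((-251733047855/8409 + 41*(626/19)) + 16470) = -21018/((-251733047855/8409 + 25666/19) + 16470) = -21018/(-4782712083851/159771 + 16470) = -21018/(-4780080655481/159771) = -21018*(-159771/4780080655481) = 3358066878/4780080655481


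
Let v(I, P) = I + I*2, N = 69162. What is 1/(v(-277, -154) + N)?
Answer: 1/68331 ≈ 1.4635e-5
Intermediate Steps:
v(I, P) = 3*I (v(I, P) = I + 2*I = 3*I)
1/(v(-277, -154) + N) = 1/(3*(-277) + 69162) = 1/(-831 + 69162) = 1/68331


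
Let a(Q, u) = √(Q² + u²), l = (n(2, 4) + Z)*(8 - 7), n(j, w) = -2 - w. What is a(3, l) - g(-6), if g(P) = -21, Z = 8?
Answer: 21 + √13 ≈ 24.606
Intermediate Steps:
l = 2 (l = ((-2 - 1*4) + 8)*(8 - 7) = ((-2 - 4) + 8)*1 = (-6 + 8)*1 = 2*1 = 2)
a(3, l) - g(-6) = √(3² + 2²) - 1*(-21) = √(9 + 4) + 21 = √13 + 21 = 21 + √13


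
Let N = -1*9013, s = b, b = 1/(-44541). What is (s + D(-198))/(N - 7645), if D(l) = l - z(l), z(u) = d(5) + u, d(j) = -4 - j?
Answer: -200434/370981989 ≈ -0.00054028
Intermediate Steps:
b = -1/44541 ≈ -2.2451e-5
s = -1/44541 ≈ -2.2451e-5
N = -9013
z(u) = -9 + u (z(u) = (-4 - 1*5) + u = (-4 - 5) + u = -9 + u)
D(l) = 9 (D(l) = l - (-9 + l) = l + (9 - l) = 9)
(s + D(-198))/(N - 7645) = (-1/44541 + 9)/(-9013 - 7645) = (400868/44541)/(-16658) = (400868/44541)*(-1/16658) = -200434/370981989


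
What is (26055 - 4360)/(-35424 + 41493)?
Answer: 21695/6069 ≈ 3.5747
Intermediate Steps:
(26055 - 4360)/(-35424 + 41493) = 21695/6069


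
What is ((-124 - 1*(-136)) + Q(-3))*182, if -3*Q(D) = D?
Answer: 2366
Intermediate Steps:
Q(D) = -D/3
((-124 - 1*(-136)) + Q(-3))*182 = ((-124 - 1*(-136)) - ⅓*(-3))*182 = ((-124 + 136) + 1)*182 = (12 + 1)*182 = 13*182 = 2366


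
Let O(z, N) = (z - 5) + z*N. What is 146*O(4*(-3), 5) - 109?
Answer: -11351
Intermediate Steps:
O(z, N) = -5 + z + N*z (O(z, N) = (-5 + z) + N*z = -5 + z + N*z)
146*O(4*(-3), 5) - 109 = 146*(-5 + 4*(-3) + 5*(4*(-3))) - 109 = 146*(-5 - 12 + 5*(-12)) - 109 = 146*(-5 - 12 - 60) - 109 = 146*(-77) - 109 = -11242 - 109 = -11351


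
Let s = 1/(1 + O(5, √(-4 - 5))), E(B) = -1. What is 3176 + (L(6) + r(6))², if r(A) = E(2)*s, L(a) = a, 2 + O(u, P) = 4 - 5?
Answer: 12873/4 ≈ 3218.3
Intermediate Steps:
O(u, P) = -3 (O(u, P) = -2 + (4 - 5) = -2 - 1 = -3)
s = -½ (s = 1/(1 - 3) = 1/(-2) = -½ ≈ -0.50000)
r(A) = ½ (r(A) = -1*(-½) = ½)
3176 + (L(6) + r(6))² = 3176 + (6 + ½)² = 3176 + (13/2)² = 3176 + 169/4 = 12873/4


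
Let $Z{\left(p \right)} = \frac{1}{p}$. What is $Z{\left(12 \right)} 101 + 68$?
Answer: $\frac{917}{12} \approx 76.417$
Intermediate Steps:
$Z{\left(12 \right)} 101 + 68 = \frac{1}{12} \cdot 101 + 68 = \frac{101}{12} + 68 = \frac{917}{12}$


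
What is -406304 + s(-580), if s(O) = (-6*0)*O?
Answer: -406304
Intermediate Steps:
s(O) = 0 (s(O) = 0*O = 0)
-406304 + s(-580) = -406304 + 0 = -406304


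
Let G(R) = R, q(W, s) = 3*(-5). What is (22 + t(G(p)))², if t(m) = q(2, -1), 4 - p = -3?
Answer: 49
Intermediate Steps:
p = 7 (p = 4 - 1*(-3) = 4 + 3 = 7)
q(W, s) = -15
t(m) = -15
(22 + t(G(p)))² = (22 - 15)² = 7² = 49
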